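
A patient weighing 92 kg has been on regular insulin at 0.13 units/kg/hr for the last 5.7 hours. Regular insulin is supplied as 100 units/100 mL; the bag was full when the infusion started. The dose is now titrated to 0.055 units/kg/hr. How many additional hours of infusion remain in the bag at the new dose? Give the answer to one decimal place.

6.3 hours

Initial rate:
Dose = 0.13 units/kg/hr × 92 kg = 11.96 units/hr
Concentration = 100 units ÷ 100 mL = 1 units/mL
Rate = 11.96 units/hr ÷ 1 units/mL = 11.96 mL/hr
Volume infused so far = 11.96 mL/hr × 5.7 hr = 68.172 mL
Volume remaining = 100 − 68.172 = 31.828 mL
New rate:
Dose = 0.055 units/kg/hr × 92 kg = 5.06 units/hr
Rate = 5.06 units/hr ÷ 1 units/mL = 5.06 mL/hr
Time remaining = 31.828 mL ÷ 5.06 mL/hr = 6.290119 hr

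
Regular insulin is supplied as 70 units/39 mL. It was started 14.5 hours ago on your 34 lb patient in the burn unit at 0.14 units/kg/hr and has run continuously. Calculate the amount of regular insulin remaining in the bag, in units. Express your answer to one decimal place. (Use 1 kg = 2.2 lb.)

38.6 units

Weight = 34 lb ÷ 2.2 lb/kg = 15.45455 kg
Dose = 0.14 units/kg/hr × 15.45455 kg = 2.163636 units/hr
Concentration = 70 units ÷ 39 mL = 1.794872 units/mL
Rate = 2.163636 units/hr ÷ 1.794872 units/mL = 1.205455 mL/hr
Volume infused = 1.205455 mL/hr × 14.5 hr = 17.47909 mL
Volume remaining = 39 − 17.47909 = 21.52091 mL
Drug remaining = 21.52091 mL × 1.794872 units/mL = 38.62727 units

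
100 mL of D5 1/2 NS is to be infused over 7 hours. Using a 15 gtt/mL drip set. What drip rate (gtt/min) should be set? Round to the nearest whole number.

4 gtt/min

100 mL ÷ (7 hr × 60 = 420 min) = 0.2380952 mL/min
0.2380952 mL/min × 15 gtt/mL = 3.571429 gtt/min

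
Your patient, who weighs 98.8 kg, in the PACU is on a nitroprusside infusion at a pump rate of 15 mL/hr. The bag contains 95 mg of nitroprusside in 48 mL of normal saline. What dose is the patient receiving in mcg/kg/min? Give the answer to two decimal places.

Concentration = 95 mg ÷ 48 mL = 1.979167 mg/mL = 1979.167 mcg/mL
Drug rate = 15 mL/hr × 1979.167 mcg/mL = 29687.5 mcg/hr
29687.5 mcg/hr ÷ 60 min/hr = 494.7917 mcg/min
494.7917 mcg/min ÷ 98.8 kg = 5.008013 mcg/kg/min

5.01 mcg/kg/min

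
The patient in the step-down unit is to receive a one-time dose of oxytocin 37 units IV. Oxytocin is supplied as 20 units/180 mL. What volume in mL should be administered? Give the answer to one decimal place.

333.0 mL

Concentration = 20 units ÷ 180 mL = 0.1111111 units/mL
Volume = 37 units ÷ 0.1111111 units/mL = 333 mL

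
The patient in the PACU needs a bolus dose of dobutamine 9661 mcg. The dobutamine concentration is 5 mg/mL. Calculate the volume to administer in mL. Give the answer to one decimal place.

1.9 mL

Concentration = 5 mg/mL = 5000 mcg/mL
Volume = 9661 mcg ÷ 5000 mcg/mL = 1.9322 mL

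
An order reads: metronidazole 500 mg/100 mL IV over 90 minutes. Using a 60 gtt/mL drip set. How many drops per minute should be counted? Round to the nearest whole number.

67 gtt/min

100 mL ÷ (90 min) = 1.111111 mL/min
1.111111 mL/min × 60 gtt/mL = 66.66667 gtt/min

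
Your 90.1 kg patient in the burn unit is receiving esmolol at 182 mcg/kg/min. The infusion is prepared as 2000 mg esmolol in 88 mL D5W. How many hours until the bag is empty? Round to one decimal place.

Dose = 182 mcg/kg/min × 90.1 kg = 16398.2 mcg/min
16398.2 mcg/min × 60 min/hr = 983892 mcg/hr
Concentration = 2000 mg ÷ 88 mL = 22.72727 mg/mL = 22727.27 mcg/mL
Rate = 983892 mcg/hr ÷ 22727.27 mcg/mL = 43.29125 mL/hr
Duration = 88 mL ÷ 43.29125 mL/hr = 2.032743 hr

2.0 hours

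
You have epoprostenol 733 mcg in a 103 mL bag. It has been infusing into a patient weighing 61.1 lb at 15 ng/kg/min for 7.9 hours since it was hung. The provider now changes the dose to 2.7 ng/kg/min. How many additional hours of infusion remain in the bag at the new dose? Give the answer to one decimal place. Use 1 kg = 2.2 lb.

Initial rate:
Weight = 61.1 lb ÷ 2.2 lb/kg = 27.77273 kg
Dose = 15 ng/kg/min × 27.77273 kg = 416.5909 ng/min
416.5909 ng/min × 60 min/hr = 24995.45 ng/hr
Concentration = 733 mcg ÷ 103 mL = 7.116505 mcg/mL = 7116.505 ng/mL
Rate = 24995.45 ng/hr ÷ 7116.505 ng/mL = 3.512322 mL/hr
Volume infused so far = 3.512322 mL/hr × 7.9 hr = 27.74734 mL
Volume remaining = 103 − 27.74734 = 75.25266 mL
New rate:
Dose = 2.7 ng/kg/min × 27.77273 kg = 74.98636 ng/min
74.98636 ng/min × 60 min/hr = 4499.182 ng/hr
Rate = 4499.182 ng/hr ÷ 7116.505 ng/mL = 0.6322179 mL/hr
Time remaining = 75.25266 mL ÷ 0.6322179 mL/hr = 119.0296 hr

119.0 hours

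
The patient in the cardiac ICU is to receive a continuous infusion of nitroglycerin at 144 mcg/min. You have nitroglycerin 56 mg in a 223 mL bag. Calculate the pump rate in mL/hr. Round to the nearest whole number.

34 mL/hr

144 mcg/min × 60 min/hr = 8640 mcg/hr
Concentration = 56 mg ÷ 223 mL = 0.2511211 mg/mL = 251.1211 mcg/mL
Rate = 8640 mcg/hr ÷ 251.1211 mcg/mL = 34.40571 mL/hr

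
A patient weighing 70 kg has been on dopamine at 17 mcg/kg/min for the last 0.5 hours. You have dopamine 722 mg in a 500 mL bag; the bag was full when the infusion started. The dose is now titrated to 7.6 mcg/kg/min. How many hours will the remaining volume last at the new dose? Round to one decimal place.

Initial rate:
Dose = 17 mcg/kg/min × 70 kg = 1190 mcg/min
1190 mcg/min × 60 min/hr = 71400 mcg/hr
Concentration = 722 mg ÷ 500 mL = 1.444 mg/mL = 1444 mcg/mL
Rate = 71400 mcg/hr ÷ 1444 mcg/mL = 49.44598 mL/hr
Volume infused so far = 49.44598 mL/hr × 0.5 hr = 24.72299 mL
Volume remaining = 500 − 24.72299 = 475.277 mL
New rate:
Dose = 7.6 mcg/kg/min × 70 kg = 532 mcg/min
532 mcg/min × 60 min/hr = 31920 mcg/hr
Rate = 31920 mcg/hr ÷ 1444 mcg/mL = 22.10526 mL/hr
Time remaining = 475.277 mL ÷ 22.10526 mL/hr = 21.50063 hr

21.5 hours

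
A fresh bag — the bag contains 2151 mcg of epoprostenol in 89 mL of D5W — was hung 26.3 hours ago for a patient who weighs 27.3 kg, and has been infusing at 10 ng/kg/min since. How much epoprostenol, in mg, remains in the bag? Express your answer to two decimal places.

Dose = 10 ng/kg/min × 27.3 kg = 273 ng/min
273 ng/min × 60 min/hr = 16380 ng/hr
Concentration = 2151 mcg ÷ 89 mL = 24.16854 mcg/mL = 24168.54 ng/mL
Rate = 16380 ng/hr ÷ 24168.54 ng/mL = 0.6777406 mL/hr
Volume infused = 0.6777406 mL/hr × 26.3 hr = 17.82458 mL
Volume remaining = 89 − 17.82458 = 71.17542 mL
Drug remaining = 71.17542 mL × 24168.54 ng/mL = 1720206 ng = 1.720206 mg

1.72 mg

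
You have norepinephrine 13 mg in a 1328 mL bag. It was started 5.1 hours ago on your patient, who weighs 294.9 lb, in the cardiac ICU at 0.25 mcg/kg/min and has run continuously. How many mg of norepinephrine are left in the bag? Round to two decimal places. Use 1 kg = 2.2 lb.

Weight = 294.9 lb ÷ 2.2 lb/kg = 134.0455 kg
Dose = 0.25 mcg/kg/min × 134.0455 kg = 33.51136 mcg/min
33.51136 mcg/min × 60 min/hr = 2010.682 mcg/hr
Concentration = 13 mg ÷ 1328 mL = 0.009789157 mg/mL = 9.789157 mcg/mL
Rate = 2010.682 mcg/hr ÷ 9.789157 mcg/mL = 205.3989 mL/hr
Volume infused = 205.3989 mL/hr × 5.1 hr = 1047.534 mL
Volume remaining = 1328 − 1047.534 = 280.4657 mL
Drug remaining = 280.4657 mL × 9.789157 mcg/mL = 2745.523 mcg = 2.745523 mg

2.75 mg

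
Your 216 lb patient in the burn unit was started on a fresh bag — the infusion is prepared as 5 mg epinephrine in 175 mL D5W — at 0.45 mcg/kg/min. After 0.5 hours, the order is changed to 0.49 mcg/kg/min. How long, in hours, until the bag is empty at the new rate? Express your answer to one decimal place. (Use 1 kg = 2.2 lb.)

1.3 hours

Initial rate:
Weight = 216 lb ÷ 2.2 lb/kg = 98.18182 kg
Dose = 0.45 mcg/kg/min × 98.18182 kg = 44.18182 mcg/min
44.18182 mcg/min × 60 min/hr = 2650.909 mcg/hr
Concentration = 5 mg ÷ 175 mL = 0.02857143 mg/mL = 28.57143 mcg/mL
Rate = 2650.909 mcg/hr ÷ 28.57143 mcg/mL = 92.78182 mL/hr
Volume infused so far = 92.78182 mL/hr × 0.5 hr = 46.39091 mL
Volume remaining = 175 − 46.39091 = 128.6091 mL
New rate:
Dose = 0.49 mcg/kg/min × 98.18182 kg = 48.10909 mcg/min
48.10909 mcg/min × 60 min/hr = 2886.545 mcg/hr
Rate = 2886.545 mcg/hr ÷ 28.57143 mcg/mL = 101.0291 mL/hr
Time remaining = 128.6091 mL ÷ 101.0291 mL/hr = 1.272991 hr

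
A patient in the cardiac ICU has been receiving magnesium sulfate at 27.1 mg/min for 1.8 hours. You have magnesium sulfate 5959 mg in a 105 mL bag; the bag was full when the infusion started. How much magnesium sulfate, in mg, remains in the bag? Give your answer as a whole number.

3032 mg

27.1 mg/min × 60 min/hr = 1626 mg/hr
Concentration = 5959 mg ÷ 105 mL = 56.75238 mg/mL
Rate = 1626 mg/hr ÷ 56.75238 mg/mL = 28.65078 mL/hr
Volume infused = 28.65078 mL/hr × 1.8 hr = 51.5714 mL
Volume remaining = 105 − 51.5714 = 53.4286 mL
Drug remaining = 53.4286 mL × 56.75238 mg/mL = 3032.2 mg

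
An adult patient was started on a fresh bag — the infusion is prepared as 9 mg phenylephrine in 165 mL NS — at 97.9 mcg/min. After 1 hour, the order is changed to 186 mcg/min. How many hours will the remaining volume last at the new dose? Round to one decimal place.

0.3 hours

Initial rate:
97.9 mcg/min × 60 min/hr = 5874 mcg/hr
Concentration = 9 mg ÷ 165 mL = 0.05454545 mg/mL = 54.54545 mcg/mL
Rate = 5874 mcg/hr ÷ 54.54545 mcg/mL = 107.69 mL/hr
Volume infused so far = 107.69 mL/hr × 1 hr = 107.69 mL
Volume remaining = 165 − 107.69 = 57.31 mL
New rate:
186 mcg/min × 60 min/hr = 11160 mcg/hr
Rate = 11160 mcg/hr ÷ 54.54545 mcg/mL = 204.6 mL/hr
Time remaining = 57.31 mL ÷ 204.6 mL/hr = 0.2801075 hr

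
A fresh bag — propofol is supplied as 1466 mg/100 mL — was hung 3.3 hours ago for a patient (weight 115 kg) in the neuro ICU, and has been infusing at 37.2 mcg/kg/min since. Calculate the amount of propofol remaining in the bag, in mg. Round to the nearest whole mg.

Dose = 37.2 mcg/kg/min × 115 kg = 4278 mcg/min
4278 mcg/min × 60 min/hr = 256680 mcg/hr
Concentration = 1466 mg ÷ 100 mL = 14.66 mg/mL = 14660 mcg/mL
Rate = 256680 mcg/hr ÷ 14660 mcg/mL = 17.50887 mL/hr
Volume infused = 17.50887 mL/hr × 3.3 hr = 57.77926 mL
Volume remaining = 100 − 57.77926 = 42.22074 mL
Drug remaining = 42.22074 mL × 14660 mcg/mL = 618956 mcg = 618.956 mg

619 mg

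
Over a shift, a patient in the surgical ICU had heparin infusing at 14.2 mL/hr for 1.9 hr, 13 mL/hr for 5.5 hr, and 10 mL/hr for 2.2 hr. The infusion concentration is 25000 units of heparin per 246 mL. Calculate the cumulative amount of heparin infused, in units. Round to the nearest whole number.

Concentration = 25000 units ÷ 246 mL = 101.626 units/mL
Stage 1: 14.2 mL/hr × 1.9 hr = 26.98 mL → 26.98 mL × 101.626 units/mL = 2741.87 units
Stage 2: 13 mL/hr × 5.5 hr = 71.5 mL → 71.5 mL × 101.626 units/mL = 7266.26 units
Stage 3: 10 mL/hr × 2.2 hr = 22 mL → 22 mL × 101.626 units/mL = 2235.772 units
Total = 2741.87 + 7266.26 + 2235.772 = 12243.9 units

12244 units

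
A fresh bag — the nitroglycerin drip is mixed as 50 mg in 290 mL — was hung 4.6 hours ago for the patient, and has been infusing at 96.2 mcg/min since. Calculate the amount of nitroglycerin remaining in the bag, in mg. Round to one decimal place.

96.2 mcg/min × 60 min/hr = 5772 mcg/hr
Concentration = 50 mg ÷ 290 mL = 0.1724138 mg/mL = 172.4138 mcg/mL
Rate = 5772 mcg/hr ÷ 172.4138 mcg/mL = 33.4776 mL/hr
Volume infused = 33.4776 mL/hr × 4.6 hr = 153.997 mL
Volume remaining = 290 − 153.997 = 136.003 mL
Drug remaining = 136.003 mL × 172.4138 mcg/mL = 23448.8 mcg = 23.4488 mg

23.4 mg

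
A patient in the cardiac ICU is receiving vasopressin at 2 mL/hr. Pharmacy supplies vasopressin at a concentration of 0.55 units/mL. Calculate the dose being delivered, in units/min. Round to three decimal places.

0.018 units/min

Drug rate = 2 mL/hr × 0.55 units/mL = 1.1 units/hr
1.1 units/hr ÷ 60 min/hr = 0.01833333 units/min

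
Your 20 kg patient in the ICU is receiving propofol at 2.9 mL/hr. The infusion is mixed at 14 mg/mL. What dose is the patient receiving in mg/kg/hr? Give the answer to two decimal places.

2.03 mg/kg/hr

Drug rate = 2.9 mL/hr × 14 mg/mL = 40.6 mg/hr
40.6 mg/hr ÷ 20 kg = 2.03 mg/kg/hr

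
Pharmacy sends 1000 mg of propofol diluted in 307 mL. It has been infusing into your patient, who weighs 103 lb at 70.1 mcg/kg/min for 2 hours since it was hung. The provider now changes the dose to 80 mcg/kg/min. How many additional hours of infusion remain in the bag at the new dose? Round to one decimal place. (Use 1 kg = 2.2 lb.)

Initial rate:
Weight = 103 lb ÷ 2.2 lb/kg = 46.81818 kg
Dose = 70.1 mcg/kg/min × 46.81818 kg = 3281.955 mcg/min
3281.955 mcg/min × 60 min/hr = 196917.3 mcg/hr
Concentration = 1000 mg ÷ 307 mL = 3.257329 mg/mL = 3257.329 mcg/mL
Rate = 196917.3 mcg/hr ÷ 3257.329 mcg/mL = 60.4536 mL/hr
Volume infused so far = 60.4536 mL/hr × 2 hr = 120.9072 mL
Volume remaining = 307 − 120.9072 = 186.0928 mL
New rate:
Dose = 80 mcg/kg/min × 46.81818 kg = 3745.455 mcg/min
3745.455 mcg/min × 60 min/hr = 224727.3 mcg/hr
Rate = 224727.3 mcg/hr ÷ 3257.329 mcg/mL = 68.99127 mL/hr
Time remaining = 186.0928 mL ÷ 68.99127 mL/hr = 2.697338 hr

2.7 hours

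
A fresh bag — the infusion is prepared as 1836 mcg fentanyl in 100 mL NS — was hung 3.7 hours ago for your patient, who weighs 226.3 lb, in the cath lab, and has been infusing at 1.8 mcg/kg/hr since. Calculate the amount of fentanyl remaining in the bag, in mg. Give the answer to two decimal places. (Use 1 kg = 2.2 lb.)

Weight = 226.3 lb ÷ 2.2 lb/kg = 102.8636 kg
Dose = 1.8 mcg/kg/hr × 102.8636 kg = 185.1545 mcg/hr
Concentration = 1836 mcg ÷ 100 mL = 18.36 mcg/mL
Rate = 185.1545 mcg/hr ÷ 18.36 mcg/mL = 10.08467 mL/hr
Volume infused = 10.08467 mL/hr × 3.7 hr = 37.31328 mL
Volume remaining = 100 − 37.31328 = 62.68672 mL
Drug remaining = 62.68672 mL × 18.36 mcg/mL = 1150.928 mcg = 1.150928 mg

1.15 mg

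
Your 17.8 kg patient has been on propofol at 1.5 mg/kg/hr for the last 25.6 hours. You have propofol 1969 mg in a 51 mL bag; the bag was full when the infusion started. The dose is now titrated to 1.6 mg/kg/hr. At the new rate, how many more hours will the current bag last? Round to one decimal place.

Initial rate:
Dose = 1.5 mg/kg/hr × 17.8 kg = 26.7 mg/hr
Concentration = 1969 mg ÷ 51 mL = 38.60784 mg/mL
Rate = 26.7 mg/hr ÷ 38.60784 mg/mL = 0.6915693 mL/hr
Volume infused so far = 0.6915693 mL/hr × 25.6 hr = 17.70417 mL
Volume remaining = 51 − 17.70417 = 33.29583 mL
New rate:
Dose = 1.6 mg/kg/hr × 17.8 kg = 28.48 mg/hr
Rate = 28.48 mg/hr ÷ 38.60784 mg/mL = 0.7376739 mL/hr
Time remaining = 33.29583 mL ÷ 0.7376739 mL/hr = 45.13624 hr

45.1 hours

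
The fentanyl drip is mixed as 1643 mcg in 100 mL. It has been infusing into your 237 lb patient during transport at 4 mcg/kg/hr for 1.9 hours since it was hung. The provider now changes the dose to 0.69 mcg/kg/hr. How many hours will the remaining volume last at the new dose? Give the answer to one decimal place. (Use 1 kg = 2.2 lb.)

11.1 hours

Initial rate:
Weight = 237 lb ÷ 2.2 lb/kg = 107.7273 kg
Dose = 4 mcg/kg/hr × 107.7273 kg = 430.9091 mcg/hr
Concentration = 1643 mcg ÷ 100 mL = 16.43 mcg/mL
Rate = 430.9091 mcg/hr ÷ 16.43 mcg/mL = 26.22697 mL/hr
Volume infused so far = 26.22697 mL/hr × 1.9 hr = 49.83124 mL
Volume remaining = 100 − 49.83124 = 50.16876 mL
New rate:
Dose = 0.69 mcg/kg/hr × 107.7273 kg = 74.33182 mcg/hr
Rate = 74.33182 mcg/hr ÷ 16.43 mcg/mL = 4.524152 mL/hr
Time remaining = 50.16876 mL ÷ 4.524152 mL/hr = 11.0891 hr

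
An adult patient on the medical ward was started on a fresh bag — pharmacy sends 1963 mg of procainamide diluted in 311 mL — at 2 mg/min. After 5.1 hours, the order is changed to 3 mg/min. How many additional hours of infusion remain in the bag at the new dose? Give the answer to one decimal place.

Initial rate:
2 mg/min × 60 min/hr = 120 mg/hr
Concentration = 1963 mg ÷ 311 mL = 6.311897 mg/mL
Rate = 120 mg/hr ÷ 6.311897 mg/mL = 19.01172 mL/hr
Volume infused so far = 19.01172 mL/hr × 5.1 hr = 96.95976 mL
Volume remaining = 311 − 96.95976 = 214.0402 mL
New rate:
3 mg/min × 60 min/hr = 180 mg/hr
Rate = 180 mg/hr ÷ 6.311897 mg/mL = 28.51758 mL/hr
Time remaining = 214.0402 mL ÷ 28.51758 mL/hr = 7.505556 hr

7.5 hours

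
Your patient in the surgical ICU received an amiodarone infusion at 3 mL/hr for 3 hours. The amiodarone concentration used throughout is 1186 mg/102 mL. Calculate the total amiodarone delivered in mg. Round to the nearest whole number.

105 mg

Concentration = 1186 mg ÷ 102 mL = 11.62745 mg/mL
Drug rate = 3 mL/hr × 11.62745 mg/mL = 34.88235 mg/hr
Total = 34.88235 mg/hr × 3 hr = 104.6471 mg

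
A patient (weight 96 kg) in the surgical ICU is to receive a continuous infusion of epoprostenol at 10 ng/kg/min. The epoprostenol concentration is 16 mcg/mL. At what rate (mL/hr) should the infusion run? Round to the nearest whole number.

4 mL/hr

Dose = 10 ng/kg/min × 96 kg = 960 ng/min
960 ng/min × 60 min/hr = 57600 ng/hr
Concentration = 16 mcg/mL = 16000 ng/mL
Rate = 57600 ng/hr ÷ 16000 ng/mL = 3.6 mL/hr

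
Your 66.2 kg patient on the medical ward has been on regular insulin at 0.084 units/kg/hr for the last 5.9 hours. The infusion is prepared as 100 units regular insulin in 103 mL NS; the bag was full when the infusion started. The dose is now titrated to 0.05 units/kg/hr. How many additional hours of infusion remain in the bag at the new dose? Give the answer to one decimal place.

Initial rate:
Dose = 0.084 units/kg/hr × 66.2 kg = 5.5608 units/hr
Concentration = 100 units ÷ 103 mL = 0.9708738 units/mL
Rate = 5.5608 units/hr ÷ 0.9708738 units/mL = 5.727624 mL/hr
Volume infused so far = 5.727624 mL/hr × 5.9 hr = 33.79298 mL
Volume remaining = 103 − 33.79298 = 69.20702 mL
New rate:
Dose = 0.05 units/kg/hr × 66.2 kg = 3.31 units/hr
Rate = 3.31 units/hr ÷ 0.9708738 units/mL = 3.4093 mL/hr
Time remaining = 69.20702 mL ÷ 3.4093 mL/hr = 20.29948 hr

20.3 hours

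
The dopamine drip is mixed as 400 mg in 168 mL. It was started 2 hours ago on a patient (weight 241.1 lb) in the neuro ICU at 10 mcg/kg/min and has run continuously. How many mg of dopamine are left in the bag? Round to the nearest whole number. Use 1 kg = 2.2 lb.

268 mg

Weight = 241.1 lb ÷ 2.2 lb/kg = 109.5909 kg
Dose = 10 mcg/kg/min × 109.5909 kg = 1095.909 mcg/min
1095.909 mcg/min × 60 min/hr = 65754.55 mcg/hr
Concentration = 400 mg ÷ 168 mL = 2.380952 mg/mL = 2380.952 mcg/mL
Rate = 65754.55 mcg/hr ÷ 2380.952 mcg/mL = 27.61691 mL/hr
Volume infused = 27.61691 mL/hr × 2 hr = 55.23382 mL
Volume remaining = 168 − 55.23382 = 112.7662 mL
Drug remaining = 112.7662 mL × 2380.952 mcg/mL = 268490.9 mcg = 268.4909 mg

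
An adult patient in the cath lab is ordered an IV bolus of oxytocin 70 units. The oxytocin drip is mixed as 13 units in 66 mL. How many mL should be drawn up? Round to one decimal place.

Concentration = 13 units ÷ 66 mL = 0.1969697 units/mL
Volume = 70 units ÷ 0.1969697 units/mL = 355.3846 mL

355.4 mL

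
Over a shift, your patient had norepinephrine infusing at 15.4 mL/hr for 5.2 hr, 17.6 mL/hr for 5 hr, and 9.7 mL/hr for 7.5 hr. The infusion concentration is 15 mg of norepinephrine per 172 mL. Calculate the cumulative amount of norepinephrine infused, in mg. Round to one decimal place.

Concentration = 15 mg ÷ 172 mL = 0.0872093 mg/mL
Stage 1: 15.4 mL/hr × 5.2 hr = 80.08 mL → 80.08 mL × 0.0872093 mg/mL = 6.983721 mg
Stage 2: 17.6 mL/hr × 5 hr = 88 mL → 88 mL × 0.0872093 mg/mL = 7.674419 mg
Stage 3: 9.7 mL/hr × 7.5 hr = 72.75 mL → 72.75 mL × 0.0872093 mg/mL = 6.344477 mg
Total = 6.983721 + 7.674419 + 6.344477 = 21.00262 mg

21.0 mg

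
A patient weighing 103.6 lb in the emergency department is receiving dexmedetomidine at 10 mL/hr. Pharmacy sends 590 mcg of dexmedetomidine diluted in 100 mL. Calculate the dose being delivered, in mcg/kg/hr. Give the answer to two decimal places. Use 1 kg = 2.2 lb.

1.25 mcg/kg/hr

Weight = 103.6 lb ÷ 2.2 lb/kg = 47.09091 kg
Concentration = 590 mcg ÷ 100 mL = 5.9 mcg/mL
Drug rate = 10 mL/hr × 5.9 mcg/mL = 59 mcg/hr
59 mcg/hr ÷ 47.09091 kg = 1.252896 mcg/kg/hr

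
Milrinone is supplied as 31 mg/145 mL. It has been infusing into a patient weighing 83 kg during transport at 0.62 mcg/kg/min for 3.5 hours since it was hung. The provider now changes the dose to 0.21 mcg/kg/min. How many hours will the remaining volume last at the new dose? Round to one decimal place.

Initial rate:
Dose = 0.62 mcg/kg/min × 83 kg = 51.46 mcg/min
51.46 mcg/min × 60 min/hr = 3087.6 mcg/hr
Concentration = 31 mg ÷ 145 mL = 0.2137931 mg/mL = 213.7931 mcg/mL
Rate = 3087.6 mcg/hr ÷ 213.7931 mcg/mL = 14.442 mL/hr
Volume infused so far = 14.442 mL/hr × 3.5 hr = 50.547 mL
Volume remaining = 145 − 50.547 = 94.453 mL
New rate:
Dose = 0.21 mcg/kg/min × 83 kg = 17.43 mcg/min
17.43 mcg/min × 60 min/hr = 1045.8 mcg/hr
Rate = 1045.8 mcg/hr ÷ 213.7931 mcg/mL = 4.891645 mL/hr
Time remaining = 94.453 mL ÷ 4.891645 mL/hr = 19.30905 hr

19.3 hours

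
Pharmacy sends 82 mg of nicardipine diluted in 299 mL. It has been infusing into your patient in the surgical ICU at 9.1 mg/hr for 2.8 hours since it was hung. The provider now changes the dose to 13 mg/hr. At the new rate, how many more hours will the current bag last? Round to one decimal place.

Initial rate:
Concentration = 82 mg ÷ 299 mL = 0.2742475 mg/mL
Rate = 9.1 mg/hr ÷ 0.2742475 mg/mL = 33.18171 mL/hr
Volume infused so far = 33.18171 mL/hr × 2.8 hr = 92.90878 mL
Volume remaining = 299 − 92.90878 = 206.0912 mL
New rate:
Rate = 13 mg/hr ÷ 0.2742475 mg/mL = 47.40244 mL/hr
Time remaining = 206.0912 mL ÷ 47.40244 mL/hr = 4.347692 hr

4.3 hours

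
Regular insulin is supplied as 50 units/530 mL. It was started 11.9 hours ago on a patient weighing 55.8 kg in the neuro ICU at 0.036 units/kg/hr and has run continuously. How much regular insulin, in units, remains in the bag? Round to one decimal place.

Dose = 0.036 units/kg/hr × 55.8 kg = 2.0088 units/hr
Concentration = 50 units ÷ 530 mL = 0.09433962 units/mL
Rate = 2.0088 units/hr ÷ 0.09433962 units/mL = 21.29328 mL/hr
Volume infused = 21.29328 mL/hr × 11.9 hr = 253.39 mL
Volume remaining = 530 − 253.39 = 276.61 mL
Drug remaining = 276.61 mL × 0.09433962 units/mL = 26.09528 units

26.1 units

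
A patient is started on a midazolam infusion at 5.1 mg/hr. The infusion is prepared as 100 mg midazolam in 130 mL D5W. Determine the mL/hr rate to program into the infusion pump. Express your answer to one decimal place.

6.6 mL/hr

Concentration = 100 mg ÷ 130 mL = 0.7692308 mg/mL
Rate = 5.1 mg/hr ÷ 0.7692308 mg/mL = 6.63 mL/hr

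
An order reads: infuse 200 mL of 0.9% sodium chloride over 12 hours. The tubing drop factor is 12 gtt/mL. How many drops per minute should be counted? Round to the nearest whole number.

200 mL ÷ (12 hr × 60 = 720 min) = 0.2777778 mL/min
0.2777778 mL/min × 12 gtt/mL = 3.333333 gtt/min

3 gtt/min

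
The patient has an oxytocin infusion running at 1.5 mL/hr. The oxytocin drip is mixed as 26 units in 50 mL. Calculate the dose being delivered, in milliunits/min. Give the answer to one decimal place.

Concentration = 26 units ÷ 50 mL = 0.52 units/mL = 520 milliunits/mL
Drug rate = 1.5 mL/hr × 520 milliunits/mL = 780 milliunits/hr
780 milliunits/hr ÷ 60 min/hr = 13 milliunits/min

13.0 milliunits/min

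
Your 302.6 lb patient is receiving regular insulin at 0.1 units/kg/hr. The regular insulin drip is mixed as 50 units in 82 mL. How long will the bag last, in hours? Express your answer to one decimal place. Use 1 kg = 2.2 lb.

3.6 hours

Weight = 302.6 lb ÷ 2.2 lb/kg = 137.5455 kg
Dose = 0.1 units/kg/hr × 137.5455 kg = 13.75455 units/hr
Concentration = 50 units ÷ 82 mL = 0.6097561 units/mL
Rate = 13.75455 units/hr ÷ 0.6097561 units/mL = 22.55745 mL/hr
Duration = 82 mL ÷ 22.55745 mL/hr = 3.635162 hr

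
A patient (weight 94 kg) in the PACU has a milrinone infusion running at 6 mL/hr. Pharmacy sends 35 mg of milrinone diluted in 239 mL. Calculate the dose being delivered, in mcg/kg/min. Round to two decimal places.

0.16 mcg/kg/min

Concentration = 35 mg ÷ 239 mL = 0.1464435 mg/mL = 146.4435 mcg/mL
Drug rate = 6 mL/hr × 146.4435 mcg/mL = 878.6611 mcg/hr
878.6611 mcg/hr ÷ 60 min/hr = 14.64435 mcg/min
14.64435 mcg/min ÷ 94 kg = 0.155791 mcg/kg/min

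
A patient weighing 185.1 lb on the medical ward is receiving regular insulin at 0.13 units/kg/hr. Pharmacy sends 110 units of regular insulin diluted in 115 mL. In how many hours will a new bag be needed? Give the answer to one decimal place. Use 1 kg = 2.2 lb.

Weight = 185.1 lb ÷ 2.2 lb/kg = 84.13636 kg
Dose = 0.13 units/kg/hr × 84.13636 kg = 10.93773 units/hr
Concentration = 110 units ÷ 115 mL = 0.9565217 units/mL
Rate = 10.93773 units/hr ÷ 0.9565217 units/mL = 11.4349 mL/hr
Duration = 115 mL ÷ 11.4349 mL/hr = 10.05693 hr

10.1 hours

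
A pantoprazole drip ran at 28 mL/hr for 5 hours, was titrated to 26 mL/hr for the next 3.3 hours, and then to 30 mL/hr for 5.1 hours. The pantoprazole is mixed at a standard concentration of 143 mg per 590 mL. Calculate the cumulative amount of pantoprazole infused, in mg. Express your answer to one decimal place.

Concentration = 143 mg ÷ 590 mL = 0.2423729 mg/mL
Stage 1: 28 mL/hr × 5 hr = 140 mL → 140 mL × 0.2423729 mg/mL = 33.9322 mg
Stage 2: 26 mL/hr × 3.3 hr = 85.8 mL → 85.8 mL × 0.2423729 mg/mL = 20.79559 mg
Stage 3: 30 mL/hr × 5.1 hr = 153 mL → 153 mL × 0.2423729 mg/mL = 37.08305 mg
Total = 33.9322 + 20.79559 + 37.08305 = 91.81085 mg

91.8 mg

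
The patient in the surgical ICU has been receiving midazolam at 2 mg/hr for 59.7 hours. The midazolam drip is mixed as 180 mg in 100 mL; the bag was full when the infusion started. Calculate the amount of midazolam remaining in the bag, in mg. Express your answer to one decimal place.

60.6 mg

Concentration = 180 mg ÷ 100 mL = 1.8 mg/mL
Rate = 2 mg/hr ÷ 1.8 mg/mL = 1.111111 mL/hr
Volume infused = 1.111111 mL/hr × 59.7 hr = 66.33333 mL
Volume remaining = 100 − 66.33333 = 33.66667 mL
Drug remaining = 33.66667 mL × 1.8 mg/mL = 60.6 mg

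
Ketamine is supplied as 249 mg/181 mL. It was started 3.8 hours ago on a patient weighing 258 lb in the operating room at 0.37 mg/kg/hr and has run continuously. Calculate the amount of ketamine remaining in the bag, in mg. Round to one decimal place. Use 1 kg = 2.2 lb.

84.1 mg

Weight = 258 lb ÷ 2.2 lb/kg = 117.2727 kg
Dose = 0.37 mg/kg/hr × 117.2727 kg = 43.39091 mg/hr
Concentration = 249 mg ÷ 181 mL = 1.375691 mg/mL
Rate = 43.39091 mg/hr ÷ 1.375691 mg/mL = 31.54118 mL/hr
Volume infused = 31.54118 mL/hr × 3.8 hr = 119.8565 mL
Volume remaining = 181 − 119.8565 = 61.1435 mL
Drug remaining = 61.1435 mL × 1.375691 mg/mL = 84.11455 mg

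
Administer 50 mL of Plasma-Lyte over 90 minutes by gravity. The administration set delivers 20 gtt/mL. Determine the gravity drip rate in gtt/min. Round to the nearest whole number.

11 gtt/min

50 mL ÷ (90 min) = 0.5555556 mL/min
0.5555556 mL/min × 20 gtt/mL = 11.11111 gtt/min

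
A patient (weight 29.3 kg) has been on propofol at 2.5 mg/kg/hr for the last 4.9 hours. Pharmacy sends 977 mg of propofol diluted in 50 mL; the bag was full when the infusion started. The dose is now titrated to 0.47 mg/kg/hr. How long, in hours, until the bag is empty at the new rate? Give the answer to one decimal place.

Initial rate:
Dose = 2.5 mg/kg/hr × 29.3 kg = 73.25 mg/hr
Concentration = 977 mg ÷ 50 mL = 19.54 mg/mL
Rate = 73.25 mg/hr ÷ 19.54 mg/mL = 3.748721 mL/hr
Volume infused so far = 3.748721 mL/hr × 4.9 hr = 18.36873 mL
Volume remaining = 50 − 18.36873 = 31.63127 mL
New rate:
Dose = 0.47 mg/kg/hr × 29.3 kg = 13.771 mg/hr
Rate = 13.771 mg/hr ÷ 19.54 mg/mL = 0.7047595 mL/hr
Time remaining = 31.63127 mL ÷ 0.7047595 mL/hr = 44.88236 hr

44.9 hours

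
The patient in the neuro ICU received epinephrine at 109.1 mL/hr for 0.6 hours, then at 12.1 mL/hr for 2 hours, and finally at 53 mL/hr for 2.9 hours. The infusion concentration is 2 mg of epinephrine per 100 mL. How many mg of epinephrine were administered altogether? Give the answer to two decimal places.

4.87 mg

Concentration = 2 mg ÷ 100 mL = 0.02 mg/mL
Stage 1: 109.1 mL/hr × 0.6 hr = 65.46 mL → 65.46 mL × 0.02 mg/mL = 1.3092 mg
Stage 2: 12.1 mL/hr × 2 hr = 24.2 mL → 24.2 mL × 0.02 mg/mL = 0.484 mg
Stage 3: 53 mL/hr × 2.9 hr = 153.7 mL → 153.7 mL × 0.02 mg/mL = 3.074 mg
Total = 1.3092 + 0.484 + 3.074 = 4.8672 mg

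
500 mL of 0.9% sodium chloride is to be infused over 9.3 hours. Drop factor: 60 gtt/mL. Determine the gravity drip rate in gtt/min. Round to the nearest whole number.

54 gtt/min

500 mL ÷ (9.3 hr × 60 = 558 min) = 0.8960573 mL/min
0.8960573 mL/min × 60 gtt/mL = 53.76344 gtt/min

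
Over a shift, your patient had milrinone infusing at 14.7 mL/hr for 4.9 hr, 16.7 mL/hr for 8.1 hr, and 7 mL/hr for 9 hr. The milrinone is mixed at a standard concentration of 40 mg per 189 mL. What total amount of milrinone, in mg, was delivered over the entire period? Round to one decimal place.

57.2 mg

Concentration = 40 mg ÷ 189 mL = 0.2116402 mg/mL
Stage 1: 14.7 mL/hr × 4.9 hr = 72.03 mL → 72.03 mL × 0.2116402 mg/mL = 15.24444 mg
Stage 2: 16.7 mL/hr × 8.1 hr = 135.27 mL → 135.27 mL × 0.2116402 mg/mL = 28.62857 mg
Stage 3: 7 mL/hr × 9 hr = 63 mL → 63 mL × 0.2116402 mg/mL = 13.33333 mg
Total = 15.24444 + 28.62857 + 13.33333 = 57.20635 mg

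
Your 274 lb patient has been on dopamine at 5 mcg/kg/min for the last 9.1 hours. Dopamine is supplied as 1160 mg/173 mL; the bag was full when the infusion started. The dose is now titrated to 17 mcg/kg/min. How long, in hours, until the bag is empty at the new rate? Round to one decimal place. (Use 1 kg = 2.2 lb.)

Initial rate:
Weight = 274 lb ÷ 2.2 lb/kg = 124.5455 kg
Dose = 5 mcg/kg/min × 124.5455 kg = 622.7273 mcg/min
622.7273 mcg/min × 60 min/hr = 37363.64 mcg/hr
Concentration = 1160 mg ÷ 173 mL = 6.705202 mg/mL = 6705.202 mcg/mL
Rate = 37363.64 mcg/hr ÷ 6705.202 mcg/mL = 5.572335 mL/hr
Volume infused so far = 5.572335 mL/hr × 9.1 hr = 50.70825 mL
Volume remaining = 173 − 50.70825 = 122.2917 mL
New rate:
Dose = 17 mcg/kg/min × 124.5455 kg = 2117.273 mcg/min
2117.273 mcg/min × 60 min/hr = 127036.4 mcg/hr
Rate = 127036.4 mcg/hr ÷ 6705.202 mcg/mL = 18.94594 mL/hr
Time remaining = 122.2917 mL ÷ 18.94594 mL/hr = 6.454773 hr

6.5 hours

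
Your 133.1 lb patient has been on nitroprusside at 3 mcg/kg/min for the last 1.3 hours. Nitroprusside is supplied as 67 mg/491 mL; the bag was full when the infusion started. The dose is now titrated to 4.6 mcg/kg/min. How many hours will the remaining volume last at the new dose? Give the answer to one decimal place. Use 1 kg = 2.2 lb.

3.2 hours

Initial rate:
Weight = 133.1 lb ÷ 2.2 lb/kg = 60.5 kg
Dose = 3 mcg/kg/min × 60.5 kg = 181.5 mcg/min
181.5 mcg/min × 60 min/hr = 10890 mcg/hr
Concentration = 67 mg ÷ 491 mL = 0.1364562 mg/mL = 136.4562 mcg/mL
Rate = 10890 mcg/hr ÷ 136.4562 mcg/mL = 79.80582 mL/hr
Volume infused so far = 79.80582 mL/hr × 1.3 hr = 103.7476 mL
Volume remaining = 491 − 103.7476 = 387.2524 mL
New rate:
Dose = 4.6 mcg/kg/min × 60.5 kg = 278.3 mcg/min
278.3 mcg/min × 60 min/hr = 16698 mcg/hr
Rate = 16698 mcg/hr ÷ 136.4562 mcg/mL = 122.3689 mL/hr
Time remaining = 387.2524 mL ÷ 122.3689 mL/hr = 3.16463 hr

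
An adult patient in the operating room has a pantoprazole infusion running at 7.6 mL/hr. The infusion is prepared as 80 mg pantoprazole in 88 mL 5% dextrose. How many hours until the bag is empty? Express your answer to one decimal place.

11.6 hours

Duration = 88 mL ÷ 7.6 mL/hr = 11.57895 hr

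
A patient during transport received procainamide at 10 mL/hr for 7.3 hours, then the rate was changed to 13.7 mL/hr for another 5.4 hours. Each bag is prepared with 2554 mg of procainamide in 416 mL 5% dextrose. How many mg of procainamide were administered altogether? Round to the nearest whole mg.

902 mg

Concentration = 2554 mg ÷ 416 mL = 6.139423 mg/mL
Stage 1: 10 mL/hr × 7.3 hr = 73 mL → 73 mL × 6.139423 mg/mL = 448.1779 mg
Stage 2: 13.7 mL/hr × 5.4 hr = 73.98 mL → 73.98 mL × 6.139423 mg/mL = 454.1945 mg
Total = 448.1779 + 454.1945 = 902.3724 mg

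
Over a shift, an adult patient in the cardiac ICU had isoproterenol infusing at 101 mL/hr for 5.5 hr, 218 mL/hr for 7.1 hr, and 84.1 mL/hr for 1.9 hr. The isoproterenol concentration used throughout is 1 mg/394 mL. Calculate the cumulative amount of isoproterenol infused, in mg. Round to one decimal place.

5.7 mg

Concentration = 1 mg ÷ 394 mL = 0.002538071 mg/mL
Stage 1: 101 mL/hr × 5.5 hr = 555.5 mL → 555.5 mL × 0.002538071 mg/mL = 1.409898 mg
Stage 2: 218 mL/hr × 7.1 hr = 1547.8 mL → 1547.8 mL × 0.002538071 mg/mL = 3.928426 mg
Stage 3: 84.1 mL/hr × 1.9 hr = 159.79 mL → 159.79 mL × 0.002538071 mg/mL = 0.4055584 mg
Total = 1.409898 + 3.928426 + 0.4055584 = 5.743883 mg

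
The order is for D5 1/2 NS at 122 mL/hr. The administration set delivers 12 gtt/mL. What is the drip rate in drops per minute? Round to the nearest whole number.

24 gtt/min

122 mL/hr ÷ 60 min/hr = 2.033333 mL/min
2.033333 mL/min × 12 gtt/mL = 24.4 gtt/min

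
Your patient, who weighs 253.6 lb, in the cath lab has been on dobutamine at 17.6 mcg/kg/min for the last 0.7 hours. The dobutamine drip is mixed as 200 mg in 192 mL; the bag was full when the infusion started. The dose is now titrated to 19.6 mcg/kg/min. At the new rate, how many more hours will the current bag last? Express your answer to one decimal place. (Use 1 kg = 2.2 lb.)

0.8 hours

Initial rate:
Weight = 253.6 lb ÷ 2.2 lb/kg = 115.2727 kg
Dose = 17.6 mcg/kg/min × 115.2727 kg = 2028.8 mcg/min
2028.8 mcg/min × 60 min/hr = 121728 mcg/hr
Concentration = 200 mg ÷ 192 mL = 1.041667 mg/mL = 1041.667 mcg/mL
Rate = 121728 mcg/hr ÷ 1041.667 mcg/mL = 116.8589 mL/hr
Volume infused so far = 116.8589 mL/hr × 0.7 hr = 81.80122 mL
Volume remaining = 192 − 81.80122 = 110.1988 mL
New rate:
Dose = 19.6 mcg/kg/min × 115.2727 kg = 2259.345 mcg/min
2259.345 mcg/min × 60 min/hr = 135560.7 mcg/hr
Rate = 135560.7 mcg/hr ÷ 1041.667 mcg/mL = 130.1383 mL/hr
Time remaining = 110.1988 mL ÷ 130.1383 mL/hr = 0.8467821 hr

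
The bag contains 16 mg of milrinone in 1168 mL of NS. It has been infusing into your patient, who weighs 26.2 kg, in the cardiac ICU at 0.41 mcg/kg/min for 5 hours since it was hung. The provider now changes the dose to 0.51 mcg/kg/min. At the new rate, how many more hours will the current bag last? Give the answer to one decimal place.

15.9 hours

Initial rate:
Dose = 0.41 mcg/kg/min × 26.2 kg = 10.742 mcg/min
10.742 mcg/min × 60 min/hr = 644.52 mcg/hr
Concentration = 16 mg ÷ 1168 mL = 0.01369863 mg/mL = 13.69863 mcg/mL
Rate = 644.52 mcg/hr ÷ 13.69863 mcg/mL = 47.04996 mL/hr
Volume infused so far = 47.04996 mL/hr × 5 hr = 235.2498 mL
Volume remaining = 1168 − 235.2498 = 932.7502 mL
New rate:
Dose = 0.51 mcg/kg/min × 26.2 kg = 13.362 mcg/min
13.362 mcg/min × 60 min/hr = 801.72 mcg/hr
Rate = 801.72 mcg/hr ÷ 13.69863 mcg/mL = 58.52556 mL/hr
Time remaining = 932.7502 mL ÷ 58.52556 mL/hr = 15.93748 hr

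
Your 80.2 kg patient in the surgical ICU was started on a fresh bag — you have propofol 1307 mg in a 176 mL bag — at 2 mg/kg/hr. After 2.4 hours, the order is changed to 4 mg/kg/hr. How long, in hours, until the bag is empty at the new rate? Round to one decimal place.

Initial rate:
Dose = 2 mg/kg/hr × 80.2 kg = 160.4 mg/hr
Concentration = 1307 mg ÷ 176 mL = 7.426136 mg/mL
Rate = 160.4 mg/hr ÷ 7.426136 mg/mL = 21.59939 mL/hr
Volume infused so far = 21.59939 mL/hr × 2.4 hr = 51.83853 mL
Volume remaining = 176 − 51.83853 = 124.1615 mL
New rate:
Dose = 4 mg/kg/hr × 80.2 kg = 320.8 mg/hr
Rate = 320.8 mg/hr ÷ 7.426136 mg/mL = 43.19878 mL/hr
Time remaining = 124.1615 mL ÷ 43.19878 mL/hr = 2.87419 hr

2.9 hours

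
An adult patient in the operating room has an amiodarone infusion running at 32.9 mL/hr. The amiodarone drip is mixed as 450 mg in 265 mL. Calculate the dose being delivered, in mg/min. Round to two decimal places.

0.93 mg/min

Concentration = 450 mg ÷ 265 mL = 1.698113 mg/mL
Drug rate = 32.9 mL/hr × 1.698113 mg/mL = 55.86792 mg/hr
55.86792 mg/hr ÷ 60 min/hr = 0.9311321 mg/min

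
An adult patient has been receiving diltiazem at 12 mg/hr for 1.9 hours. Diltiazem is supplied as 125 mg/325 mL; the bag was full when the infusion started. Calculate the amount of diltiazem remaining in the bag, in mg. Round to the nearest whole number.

102 mg

Concentration = 125 mg ÷ 325 mL = 0.3846154 mg/mL
Rate = 12 mg/hr ÷ 0.3846154 mg/mL = 31.2 mL/hr
Volume infused = 31.2 mL/hr × 1.9 hr = 59.28 mL
Volume remaining = 325 − 59.28 = 265.72 mL
Drug remaining = 265.72 mL × 0.3846154 mg/mL = 102.2 mg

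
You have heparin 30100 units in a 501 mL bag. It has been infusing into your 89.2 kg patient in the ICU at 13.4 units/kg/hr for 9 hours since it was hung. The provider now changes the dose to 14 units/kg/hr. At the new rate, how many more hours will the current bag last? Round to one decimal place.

Initial rate:
Dose = 13.4 units/kg/hr × 89.2 kg = 1195.28 units/hr
Concentration = 30100 units ÷ 501 mL = 60.07984 units/mL
Rate = 1195.28 units/hr ÷ 60.07984 units/mL = 19.89486 mL/hr
Volume infused so far = 19.89486 mL/hr × 9 hr = 179.0537 mL
Volume remaining = 501 − 179.0537 = 321.9463 mL
New rate:
Dose = 14 units/kg/hr × 89.2 kg = 1248.8 units/hr
Rate = 1248.8 units/hr ÷ 60.07984 units/mL = 20.78567 mL/hr
Time remaining = 321.9463 mL ÷ 20.78567 mL/hr = 15.48885 hr

15.5 hours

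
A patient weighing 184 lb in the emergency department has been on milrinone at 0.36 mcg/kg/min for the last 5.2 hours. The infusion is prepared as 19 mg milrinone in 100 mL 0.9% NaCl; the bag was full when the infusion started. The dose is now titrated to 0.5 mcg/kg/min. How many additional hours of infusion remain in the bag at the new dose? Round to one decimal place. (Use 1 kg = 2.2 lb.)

Initial rate:
Weight = 184 lb ÷ 2.2 lb/kg = 83.63636 kg
Dose = 0.36 mcg/kg/min × 83.63636 kg = 30.10909 mcg/min
30.10909 mcg/min × 60 min/hr = 1806.545 mcg/hr
Concentration = 19 mg ÷ 100 mL = 0.19 mg/mL = 190 mcg/mL
Rate = 1806.545 mcg/hr ÷ 190 mcg/mL = 9.508134 mL/hr
Volume infused so far = 9.508134 mL/hr × 5.2 hr = 49.4423 mL
Volume remaining = 100 − 49.4423 = 50.5577 mL
New rate:
Dose = 0.5 mcg/kg/min × 83.63636 kg = 41.81818 mcg/min
41.81818 mcg/min × 60 min/hr = 2509.091 mcg/hr
Rate = 2509.091 mcg/hr ÷ 190 mcg/mL = 13.20574 mL/hr
Time remaining = 50.5577 mL ÷ 13.20574 mL/hr = 3.828464 hr

3.8 hours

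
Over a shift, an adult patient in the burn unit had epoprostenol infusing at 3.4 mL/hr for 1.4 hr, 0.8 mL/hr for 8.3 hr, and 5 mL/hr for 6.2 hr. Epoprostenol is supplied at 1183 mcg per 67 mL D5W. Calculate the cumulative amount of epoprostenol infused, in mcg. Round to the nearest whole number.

Concentration = 1183 mcg ÷ 67 mL = 17.65672 mcg/mL
Stage 1: 3.4 mL/hr × 1.4 hr = 4.76 mL → 4.76 mL × 17.65672 mcg/mL = 84.04597 mcg
Stage 2: 0.8 mL/hr × 8.3 hr = 6.64 mL → 6.64 mL × 17.65672 mcg/mL = 117.2406 mcg
Stage 3: 5 mL/hr × 6.2 hr = 31 mL → 31 mL × 17.65672 mcg/mL = 547.3582 mcg
Total = 84.04597 + 117.2406 + 547.3582 = 748.6448 mcg

749 mcg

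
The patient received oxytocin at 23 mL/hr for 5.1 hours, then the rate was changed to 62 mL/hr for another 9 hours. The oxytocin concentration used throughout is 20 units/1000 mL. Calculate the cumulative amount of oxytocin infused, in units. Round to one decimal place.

Concentration = 20 units ÷ 1000 mL = 0.02 units/mL
Stage 1: 23 mL/hr × 5.1 hr = 117.3 mL → 117.3 mL × 0.02 units/mL = 2.346 units
Stage 2: 62 mL/hr × 9 hr = 558 mL → 558 mL × 0.02 units/mL = 11.16 units
Total = 2.346 + 11.16 = 13.506 units

13.5 units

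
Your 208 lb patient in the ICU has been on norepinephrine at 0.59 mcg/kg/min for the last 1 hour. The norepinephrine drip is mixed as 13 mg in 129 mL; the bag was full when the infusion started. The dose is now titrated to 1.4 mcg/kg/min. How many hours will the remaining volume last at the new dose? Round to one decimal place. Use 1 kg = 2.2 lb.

1.2 hours

Initial rate:
Weight = 208 lb ÷ 2.2 lb/kg = 94.54545 kg
Dose = 0.59 mcg/kg/min × 94.54545 kg = 55.78182 mcg/min
55.78182 mcg/min × 60 min/hr = 3346.909 mcg/hr
Concentration = 13 mg ÷ 129 mL = 0.1007752 mg/mL = 100.7752 mcg/mL
Rate = 3346.909 mcg/hr ÷ 100.7752 mcg/mL = 33.21164 mL/hr
Volume infused so far = 33.21164 mL/hr × 1 hr = 33.21164 mL
Volume remaining = 129 − 33.21164 = 95.78836 mL
New rate:
Dose = 1.4 mcg/kg/min × 94.54545 kg = 132.3636 mcg/min
132.3636 mcg/min × 60 min/hr = 7941.818 mcg/hr
Rate = 7941.818 mcg/hr ÷ 100.7752 mcg/mL = 78.80727 mL/hr
Time remaining = 95.78836 mL ÷ 78.80727 mL/hr = 1.215476 hr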